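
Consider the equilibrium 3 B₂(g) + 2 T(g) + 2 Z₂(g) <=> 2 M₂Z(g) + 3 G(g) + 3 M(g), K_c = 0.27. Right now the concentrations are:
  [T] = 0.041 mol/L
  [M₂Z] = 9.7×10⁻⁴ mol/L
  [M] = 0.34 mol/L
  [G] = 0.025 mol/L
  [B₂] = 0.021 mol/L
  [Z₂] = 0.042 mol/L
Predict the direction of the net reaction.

Q_c = [M₂Z]²·[G]³·[M]³ / ([B₂]³·[T]²·[Z₂]²) = (9.7×10⁻⁴)²·(0.025)³·(0.34)³ / ((0.021)³·(0.041)²·(0.042)²) = 0.021
Q_c = 0.021 < K_c = 0.27, so the forward reaction proceeds.

toward products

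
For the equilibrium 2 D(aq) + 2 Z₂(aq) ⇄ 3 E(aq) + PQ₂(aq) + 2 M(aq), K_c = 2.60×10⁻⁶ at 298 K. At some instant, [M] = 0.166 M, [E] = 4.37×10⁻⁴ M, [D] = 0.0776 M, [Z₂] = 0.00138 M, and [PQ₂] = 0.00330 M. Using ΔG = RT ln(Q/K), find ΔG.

Q_c = [E]³·[PQ₂]·[M]² / ([D]²·[Z₂]²) = (4.37×10⁻⁴)³·(0.00330)·(0.166)² / ((0.0776)²·(0.00138)²) = 6.62×10⁻⁷
ΔG = RT ln(Q_c/K_c) = (8.314 J mol⁻¹ K⁻¹)(298 K) × ln(6.62×10⁻⁷/2.60×10⁻⁶)
   = (2.478 kJ/mol)(-1.368) = -3.39 kJ/mol
ΔG < 0, so the forward reaction is spontaneous (proceeds forward).

ΔG = -3.39 kJ/mol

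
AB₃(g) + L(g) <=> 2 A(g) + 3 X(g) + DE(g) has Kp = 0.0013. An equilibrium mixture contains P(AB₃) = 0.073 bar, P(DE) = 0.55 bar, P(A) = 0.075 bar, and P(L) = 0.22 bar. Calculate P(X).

At equilibrium, Kp = P(A)²·P(X)³·P(DE) / (P(AB₃)·P(L)) = 0.0013.
(0.075)²·(P(X))³·(0.55) / ((0.073)·(0.22)) = 0.0013
P(X)³ = 0.00675 ⇒ P(X) = 0.19 bar

P(X) = 0.19 bar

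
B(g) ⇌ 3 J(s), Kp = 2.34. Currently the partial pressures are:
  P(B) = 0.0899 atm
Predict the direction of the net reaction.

(J is a pure solid — omitted from Qp.)
Qp = 1 / P(B) = 1 / (0.0899) = 11.1
Qp = 11.1 > Kp = 2.34, so the reverse reaction proceeds.

toward reactants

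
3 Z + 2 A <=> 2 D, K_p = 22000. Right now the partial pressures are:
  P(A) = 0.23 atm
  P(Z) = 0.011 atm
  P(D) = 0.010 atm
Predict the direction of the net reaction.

Q_p = P(D)² / (P(Z)³·P(A)²) = (0.010)² / ((0.011)³·(0.23)²) = 1400
Q_p = 1400 < K_p = 22000, so the forward reaction proceeds.

forward (toward products)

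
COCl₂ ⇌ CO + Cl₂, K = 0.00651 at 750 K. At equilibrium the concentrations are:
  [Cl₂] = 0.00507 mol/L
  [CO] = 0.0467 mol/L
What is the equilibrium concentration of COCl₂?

At equilibrium, K = [CO]·[Cl₂] / [COCl₂] = 0.00651.
(0.0467)·(0.00507) / ([COCl₂]) = 0.00651
[COCl₂] = 0.0364 mol/L

[COCl₂] = 0.0364 mol/L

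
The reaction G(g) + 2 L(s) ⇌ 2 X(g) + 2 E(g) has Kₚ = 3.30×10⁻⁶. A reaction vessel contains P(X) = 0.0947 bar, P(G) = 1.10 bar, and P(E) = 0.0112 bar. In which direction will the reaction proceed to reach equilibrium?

(L is a pure solid — omitted from Qₚ.)
Qₚ = P(X)²·P(E)² / P(G) = (0.0947)²·(0.0112)² / (1.10) = 1.02×10⁻⁶
Qₚ = 1.02×10⁻⁶ < Kₚ = 3.30×10⁻⁶, so the forward reaction proceeds.

forward (toward products)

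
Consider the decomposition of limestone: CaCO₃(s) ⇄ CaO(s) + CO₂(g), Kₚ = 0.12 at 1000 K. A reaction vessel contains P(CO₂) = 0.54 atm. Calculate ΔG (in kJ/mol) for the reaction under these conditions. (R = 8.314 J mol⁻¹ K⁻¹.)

ΔG = 12.5 kJ/mol

(CaCO₃, CaO are pure solids — omitted from Qₚ.)
Qₚ = P(CO₂) = 0.540
ΔG = RT ln(Qₚ/Kₚ) = (8.314 J mol⁻¹ K⁻¹)(1000 K) × ln(0.540/0.12)
   = (8.314 kJ/mol)(1.504) = 12.5 kJ/mol
ΔG > 0, so the forward reaction is non-spontaneous (proceeds in reverse).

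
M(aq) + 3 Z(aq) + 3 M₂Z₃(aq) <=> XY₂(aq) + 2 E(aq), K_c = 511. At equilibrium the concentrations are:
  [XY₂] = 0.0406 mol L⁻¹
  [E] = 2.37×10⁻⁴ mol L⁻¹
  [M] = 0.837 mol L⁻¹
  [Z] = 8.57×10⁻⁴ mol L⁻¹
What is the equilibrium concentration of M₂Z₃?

[M₂Z₃] = 0.204 mol L⁻¹

At equilibrium, K_c = [XY₂]·[E]² / ([M]·[Z]³·[M₂Z₃]³) = 511.
(0.0406)·(2.37×10⁻⁴)² / ((0.837)·(8.57×10⁻⁴)³·([M₂Z₃])³) = 511
[M₂Z₃]³ = 0.00847 ⇒ [M₂Z₃] = 0.204 mol L⁻¹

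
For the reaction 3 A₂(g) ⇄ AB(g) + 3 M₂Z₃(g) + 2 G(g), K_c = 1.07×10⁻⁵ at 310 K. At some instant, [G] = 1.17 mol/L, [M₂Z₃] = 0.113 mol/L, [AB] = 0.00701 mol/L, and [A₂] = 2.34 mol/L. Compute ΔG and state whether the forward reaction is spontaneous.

Q_c = [AB]·[M₂Z₃]³·[G]² / [A₂]³ = (0.00701)·(0.113)³·(1.17)² / (2.34)³ = 1.08×10⁻⁶
ΔG = RT ln(Q_c/K_c) = (8.314 J mol⁻¹ K⁻¹)(310 K) × ln(1.08×10⁻⁶/1.07×10⁻⁵)
   = (2.577 kJ/mol)(-2.293) = -5.91 kJ/mol
ΔG < 0, so the forward reaction is spontaneous (proceeds forward).

ΔG = -5.91 kJ/mol; the forward reaction is spontaneous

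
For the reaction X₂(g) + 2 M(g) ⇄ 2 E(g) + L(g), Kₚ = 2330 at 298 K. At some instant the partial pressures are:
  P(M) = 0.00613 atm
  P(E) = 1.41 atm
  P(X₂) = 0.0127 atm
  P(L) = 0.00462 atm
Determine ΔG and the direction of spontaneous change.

ΔG = 5.23 kJ/mol; the forward reaction is non-spontaneous

Qₚ = P(E)²·P(L) / (P(X₂)·P(M)²) = (1.41)²·(0.00462) / ((0.0127)·(0.00613)²) = 19200
ΔG = RT ln(Qₚ/Kₚ) = (8.314 J mol⁻¹ K⁻¹)(298 K) × ln(19200/2330)
   = (2.478 kJ/mol)(2.109) = 5.23 kJ/mol
ΔG > 0, so the forward reaction is non-spontaneous (proceeds in reverse).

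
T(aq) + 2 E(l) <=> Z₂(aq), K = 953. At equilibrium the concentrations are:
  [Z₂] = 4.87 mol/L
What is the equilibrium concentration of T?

(E is a pure liquid — omitted from K.)
At equilibrium, K = [Z₂] / [T] = 953.
(4.87) / ([T]) = 953
[T] = 0.00511 mol/L

[T] = 0.00511 mol/L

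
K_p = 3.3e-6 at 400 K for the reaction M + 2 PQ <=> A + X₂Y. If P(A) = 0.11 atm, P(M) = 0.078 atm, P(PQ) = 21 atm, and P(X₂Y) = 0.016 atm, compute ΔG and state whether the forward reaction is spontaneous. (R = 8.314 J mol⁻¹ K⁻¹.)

ΔG = 9.12 kJ/mol; the forward reaction is non-spontaneous

Q_p = P(A)·P(X₂Y) / (P(M)·P(PQ)²) = (0.11)·(0.016) / ((0.078)·(21)²) = 5.12e-5
ΔG = RT ln(Q_p/K_p) = (8.314 J mol⁻¹ K⁻¹)(400 K) × ln(5.12e-5/3.3e-6)
   = (3.326 kJ/mol)(2.742) = 9.12 kJ/mol
ΔG > 0, so the forward reaction is non-spontaneous (proceeds in reverse).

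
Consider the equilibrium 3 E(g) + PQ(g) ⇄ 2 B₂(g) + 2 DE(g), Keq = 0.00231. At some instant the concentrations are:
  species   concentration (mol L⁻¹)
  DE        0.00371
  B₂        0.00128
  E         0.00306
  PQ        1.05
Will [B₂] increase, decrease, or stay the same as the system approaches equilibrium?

Q = [B₂]²·[DE]² / ([E]³·[PQ]) = (0.00128)²·(0.00371)² / ((0.00306)³·(1.05)) = 7.50×10⁻⁴
Q = 7.50×10⁻⁴ < Keq = 0.00231: net forward reaction.
B₂ is a product, so it increases.

increase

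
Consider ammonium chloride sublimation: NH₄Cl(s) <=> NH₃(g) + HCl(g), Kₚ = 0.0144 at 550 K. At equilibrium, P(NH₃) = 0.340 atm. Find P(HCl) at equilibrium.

P(HCl) = 0.0424 atm

(NH₄Cl is a pure solid — omitted from Kₚ.)
At equilibrium, Kₚ = P(NH₃)·P(HCl) = 0.0144.
(0.340)·(P(HCl)) = 0.0144
P(HCl) = 0.0424 atm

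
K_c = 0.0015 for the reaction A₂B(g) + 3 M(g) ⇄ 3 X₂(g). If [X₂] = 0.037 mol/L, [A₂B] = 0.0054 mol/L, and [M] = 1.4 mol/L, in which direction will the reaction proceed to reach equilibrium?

toward reactants

Q_c = [X₂]³ / ([A₂B]·[M]³) = (0.037)³ / ((0.0054)·(1.4)³) = 0.0034
Q_c = 0.0034 > K_c = 0.0015, so the reverse reaction proceeds.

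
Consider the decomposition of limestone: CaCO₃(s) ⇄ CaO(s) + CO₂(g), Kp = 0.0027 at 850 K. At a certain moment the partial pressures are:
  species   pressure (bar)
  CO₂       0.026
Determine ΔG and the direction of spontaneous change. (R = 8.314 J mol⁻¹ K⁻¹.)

(CaCO₃, CaO are pure solids — omitted from Qp.)
Qp = P(CO₂) = 0.0260
ΔG = RT ln(Qp/Kp) = (8.314 J mol⁻¹ K⁻¹)(850 K) × ln(0.0260/0.0027)
   = (7.067 kJ/mol)(2.265) = 16.0 kJ/mol
ΔG > 0, so the forward reaction is non-spontaneous (proceeds in reverse).

ΔG = 16.0 kJ/mol; the forward reaction is non-spontaneous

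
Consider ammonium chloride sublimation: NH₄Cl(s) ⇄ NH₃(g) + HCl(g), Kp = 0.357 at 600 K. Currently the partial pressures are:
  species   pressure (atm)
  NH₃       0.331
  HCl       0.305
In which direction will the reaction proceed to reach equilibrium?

(NH₄Cl is a pure solid — omitted from Qp.)
Qp = P(NH₃)·P(HCl) = (0.331)·(0.305) = 0.101
Qp = 0.101 < Kp = 0.357, so the forward reaction proceeds.

to the right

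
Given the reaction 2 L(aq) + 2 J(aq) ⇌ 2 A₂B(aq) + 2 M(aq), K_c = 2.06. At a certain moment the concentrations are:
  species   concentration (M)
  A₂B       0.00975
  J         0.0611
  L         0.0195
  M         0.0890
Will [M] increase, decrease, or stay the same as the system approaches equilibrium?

increase

Q_c = [A₂B]²·[M]² / ([L]²·[J]²) = (0.00975)²·(0.0890)² / ((0.0195)²·(0.0611)²) = 0.530
Q_c = 0.530 < K_c = 2.06: net forward reaction.
M is a product, so it increases.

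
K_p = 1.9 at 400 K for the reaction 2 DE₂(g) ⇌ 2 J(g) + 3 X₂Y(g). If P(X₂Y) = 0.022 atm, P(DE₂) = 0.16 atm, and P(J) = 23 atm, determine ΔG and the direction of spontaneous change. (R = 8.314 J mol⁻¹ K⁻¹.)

Q_p = P(J)²·P(X₂Y)³ / P(DE₂)² = (23)²·(0.022)³ / (0.16)² = 0.220
ΔG = RT ln(Q_p/K_p) = (8.314 J mol⁻¹ K⁻¹)(400 K) × ln(0.220/1.9)
   = (3.326 kJ/mol)(-2.156) = -7.17 kJ/mol
ΔG < 0, so the forward reaction is spontaneous (proceeds forward).

ΔG = -7.17 kJ/mol; the forward reaction is spontaneous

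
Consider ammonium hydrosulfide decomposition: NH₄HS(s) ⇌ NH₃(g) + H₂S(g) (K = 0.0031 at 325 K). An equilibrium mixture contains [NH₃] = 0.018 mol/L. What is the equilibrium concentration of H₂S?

[H₂S] = 0.17 mol/L

(NH₄HS is a pure solid — omitted from K.)
At equilibrium, K = [NH₃]·[H₂S] = 0.0031.
(0.018)·([H₂S]) = 0.0031
[H₂S] = 0.172 = 0.17 mol/L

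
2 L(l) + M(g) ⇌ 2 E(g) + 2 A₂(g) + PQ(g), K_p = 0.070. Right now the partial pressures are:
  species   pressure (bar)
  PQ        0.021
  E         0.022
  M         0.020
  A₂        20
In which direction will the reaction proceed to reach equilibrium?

in the reverse direction

(L is a pure liquid — omitted from Q_p.)
Q_p = P(E)²·P(A₂)²·P(PQ) / P(M) = (0.022)²·(20)²·(0.021) / (0.020) = 0.20
Q_p = 0.20 > K_p = 0.070, so the reverse reaction proceeds.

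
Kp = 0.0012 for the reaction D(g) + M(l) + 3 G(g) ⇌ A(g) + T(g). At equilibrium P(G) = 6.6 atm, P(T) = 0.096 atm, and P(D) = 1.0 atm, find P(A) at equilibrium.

P(A) = 3.6 atm

(M is a pure liquid — omitted from Kp.)
At equilibrium, Kp = P(A)·P(T) / (P(D)·P(G)³) = 0.0012.
(P(A))·(0.096) / ((1.0)·(6.6)³) = 0.0012
P(A) = 3.59 = 3.6 atm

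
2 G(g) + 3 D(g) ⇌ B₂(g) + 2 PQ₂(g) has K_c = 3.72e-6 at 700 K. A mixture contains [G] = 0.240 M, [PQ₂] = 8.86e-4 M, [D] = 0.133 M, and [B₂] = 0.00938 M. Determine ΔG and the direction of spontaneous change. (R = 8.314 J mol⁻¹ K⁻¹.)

ΔG = 15.6 kJ/mol; the forward reaction is non-spontaneous

Q_c = [B₂]·[PQ₂]² / ([G]²·[D]³) = (0.00938)·(8.86e-4)² / ((0.240)²·(0.133)³) = 5.43e-5
ΔG = RT ln(Q_c/K_c) = (8.314 J mol⁻¹ K⁻¹)(700 K) × ln(5.43e-5/3.72e-6)
   = (5.820 kJ/mol)(2.681) = 15.6 kJ/mol
ΔG > 0, so the forward reaction is non-spontaneous (proceeds in reverse).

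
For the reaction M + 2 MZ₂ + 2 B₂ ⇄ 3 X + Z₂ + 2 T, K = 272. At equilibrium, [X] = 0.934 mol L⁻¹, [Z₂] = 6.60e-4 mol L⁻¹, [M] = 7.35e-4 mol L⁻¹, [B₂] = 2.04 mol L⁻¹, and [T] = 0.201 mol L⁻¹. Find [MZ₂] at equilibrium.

At equilibrium, K = [X]³·[Z₂]·[T]² / ([M]·[MZ₂]²·[B₂]²) = 272.
(0.934)³·(6.60e-4)·(0.201)² / ((7.35e-4)·([MZ₂])²·(2.04)²) = 272
[MZ₂]² = 2.61e-5 ⇒ [MZ₂] = 0.00511 mol L⁻¹

[MZ₂] = 0.00511 mol L⁻¹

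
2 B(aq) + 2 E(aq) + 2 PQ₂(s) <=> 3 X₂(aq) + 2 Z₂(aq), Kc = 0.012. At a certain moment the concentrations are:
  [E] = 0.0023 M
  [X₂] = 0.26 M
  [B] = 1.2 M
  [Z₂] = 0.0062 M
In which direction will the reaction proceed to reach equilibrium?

reverse (toward reactants)

(PQ₂ is a pure solid — omitted from Qc.)
Qc = [X₂]³·[Z₂]² / ([B]²·[E]²) = (0.26)³·(0.0062)² / ((1.2)²·(0.0023)²) = 0.089
Qc = 0.089 > Kc = 0.012, so the reverse reaction proceeds.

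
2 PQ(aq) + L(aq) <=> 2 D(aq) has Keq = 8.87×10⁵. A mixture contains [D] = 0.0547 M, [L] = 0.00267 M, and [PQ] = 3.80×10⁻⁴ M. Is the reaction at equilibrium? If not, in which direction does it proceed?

Q = [D]² / ([PQ]²·[L]) = (0.0547)² / ((3.80×10⁻⁴)²·(0.00267)) = 7.76×10⁶
Q = 7.76×10⁶ > Keq = 8.87×10⁵, so the reverse reaction proceeds.

toward reactants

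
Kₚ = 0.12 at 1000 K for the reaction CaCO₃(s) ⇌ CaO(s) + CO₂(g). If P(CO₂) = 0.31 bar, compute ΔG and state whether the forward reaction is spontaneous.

(CaCO₃, CaO are pure solids — omitted from Qₚ.)
Qₚ = P(CO₂) = 0.310
ΔG = RT ln(Qₚ/Kₚ) = (8.314 J mol⁻¹ K⁻¹)(1000 K) × ln(0.310/0.12)
   = (8.314 kJ/mol)(0.9491) = 7.89 kJ/mol
ΔG > 0, so the forward reaction is non-spontaneous (proceeds in reverse).

ΔG = 7.89 kJ/mol; the forward reaction is non-spontaneous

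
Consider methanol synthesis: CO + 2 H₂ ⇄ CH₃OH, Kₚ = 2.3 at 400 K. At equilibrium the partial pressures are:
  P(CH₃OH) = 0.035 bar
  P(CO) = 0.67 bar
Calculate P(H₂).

At equilibrium, Kₚ = P(CH₃OH) / (P(CO)·P(H₂)²) = 2.3.
(0.035) / ((0.67)·(P(H₂))²) = 2.3
P(H₂)² = 0.0227 ⇒ P(H₂) = 0.15 bar

P(H₂) = 0.15 bar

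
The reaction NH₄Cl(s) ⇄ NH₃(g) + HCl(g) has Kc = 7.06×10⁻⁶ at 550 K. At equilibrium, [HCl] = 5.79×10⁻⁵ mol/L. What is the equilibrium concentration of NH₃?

[NH₃] = 0.122 mol/L

(NH₄Cl is a pure solid — omitted from Kc.)
At equilibrium, Kc = [NH₃]·[HCl] = 7.06×10⁻⁶.
([NH₃])·(5.79×10⁻⁵) = 7.06×10⁻⁶
[NH₃] = 0.122 mol/L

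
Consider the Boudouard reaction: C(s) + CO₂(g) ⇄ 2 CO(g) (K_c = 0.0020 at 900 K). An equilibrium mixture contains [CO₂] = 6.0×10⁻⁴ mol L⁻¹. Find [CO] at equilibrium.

[CO] = 0.0011 mol L⁻¹

(C is a pure solid — omitted from K_c.)
At equilibrium, K_c = [CO]² / [CO₂] = 0.0020.
([CO])² / (6.0×10⁻⁴) = 0.0020
[CO]² = 1.20×10⁻⁶ ⇒ [CO] = 0.0011 mol L⁻¹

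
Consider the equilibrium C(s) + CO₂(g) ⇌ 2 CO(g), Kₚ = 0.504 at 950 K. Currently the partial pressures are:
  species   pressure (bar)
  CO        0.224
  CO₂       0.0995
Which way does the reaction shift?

at equilibrium

(C is a pure solid — omitted from Qₚ.)
Qₚ = P(CO)² / P(CO₂) = (0.224)² / (0.0995) = 0.504
Qₚ = 0.504 = Kₚ, so the system is already at equilibrium.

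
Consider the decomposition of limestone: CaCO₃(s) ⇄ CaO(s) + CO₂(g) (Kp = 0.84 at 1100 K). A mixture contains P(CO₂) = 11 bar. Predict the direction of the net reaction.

(CaCO₃, CaO are pure solids — omitted from Qp.)
Qp = P(CO₂) = 11
Qp = 11 > Kp = 0.84, so the reverse reaction proceeds.

toward reactants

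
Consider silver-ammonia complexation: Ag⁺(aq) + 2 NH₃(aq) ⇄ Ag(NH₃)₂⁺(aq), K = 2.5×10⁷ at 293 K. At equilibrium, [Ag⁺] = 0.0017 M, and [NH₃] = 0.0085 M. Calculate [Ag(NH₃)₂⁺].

[Ag(NH₃)₂⁺] = 3.1 M

At equilibrium, K = [Ag(NH₃)₂⁺] / ([Ag⁺]·[NH₃]²) = 2.5×10⁷.
([Ag(NH₃)₂⁺]) / ((0.0017)·(0.0085)²) = 2.5×10⁷
[Ag(NH₃)₂⁺] = 3.07 = 3.1 M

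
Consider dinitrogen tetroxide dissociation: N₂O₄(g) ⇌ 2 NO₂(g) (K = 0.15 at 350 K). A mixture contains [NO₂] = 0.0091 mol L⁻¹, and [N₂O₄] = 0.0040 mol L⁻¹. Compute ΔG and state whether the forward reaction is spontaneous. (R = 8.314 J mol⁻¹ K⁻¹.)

Q = [NO₂]² / [N₂O₄] = (0.0091)² / (0.0040) = 0.0207
ΔG = RT ln(Q/K) = (8.314 J mol⁻¹ K⁻¹)(350 K) × ln(0.0207/0.15)
   = (2.910 kJ/mol)(-1.981) = -5.76 kJ/mol
ΔG < 0, so the forward reaction is spontaneous (proceeds forward).

ΔG = -5.76 kJ/mol; the forward reaction is spontaneous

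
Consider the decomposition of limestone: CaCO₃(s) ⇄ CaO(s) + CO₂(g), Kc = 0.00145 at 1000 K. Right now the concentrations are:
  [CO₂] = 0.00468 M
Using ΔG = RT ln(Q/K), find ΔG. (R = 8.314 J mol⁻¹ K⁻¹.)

ΔG = 9.74 kJ/mol

(CaCO₃, CaO are pure solids — omitted from Qc.)
Qc = [CO₂] = 0.00468
ΔG = RT ln(Qc/Kc) = (8.314 J mol⁻¹ K⁻¹)(1000 K) × ln(0.00468/0.00145)
   = (8.314 kJ/mol)(1.172) = 9.74 kJ/mol
ΔG > 0, so the forward reaction is non-spontaneous (proceeds in reverse).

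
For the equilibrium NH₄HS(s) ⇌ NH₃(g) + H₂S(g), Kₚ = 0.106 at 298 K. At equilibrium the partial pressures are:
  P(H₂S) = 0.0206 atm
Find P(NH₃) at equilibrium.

P(NH₃) = 5.15 atm

(NH₄HS is a pure solid — omitted from Kₚ.)
At equilibrium, Kₚ = P(NH₃)·P(H₂S) = 0.106.
(P(NH₃))·(0.0206) = 0.106
P(NH₃) = 5.15 atm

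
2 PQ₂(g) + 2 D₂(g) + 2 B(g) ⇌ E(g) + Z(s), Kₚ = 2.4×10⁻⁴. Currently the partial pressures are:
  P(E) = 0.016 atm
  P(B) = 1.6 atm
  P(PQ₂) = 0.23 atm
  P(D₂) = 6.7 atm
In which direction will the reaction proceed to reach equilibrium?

(Z is a pure solid — omitted from Qₚ.)
Qₚ = P(E) / (P(PQ₂)²·P(D₂)²·P(B)²) = (0.016) / ((0.23)²·(6.7)²·(1.6)²) = 0.0026
Qₚ = 0.0026 > Kₚ = 2.4×10⁻⁴, so the reverse reaction proceeds.

reverse (toward reactants)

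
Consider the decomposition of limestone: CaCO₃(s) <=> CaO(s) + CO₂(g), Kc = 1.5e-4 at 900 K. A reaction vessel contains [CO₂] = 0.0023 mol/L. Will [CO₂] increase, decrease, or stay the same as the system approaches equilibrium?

(CaCO₃, CaO are pure solids — omitted from Qc.)
Qc = [CO₂] = 0.0023
Qc = 0.0023 > Kc = 1.5e-4: net reverse reaction.
CO₂ is a product, so it decreases.

decrease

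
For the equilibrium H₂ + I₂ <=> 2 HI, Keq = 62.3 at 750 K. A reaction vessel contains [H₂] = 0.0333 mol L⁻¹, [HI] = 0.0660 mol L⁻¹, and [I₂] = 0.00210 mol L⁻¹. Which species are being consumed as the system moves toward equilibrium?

none (at equilibrium)

Q = [HI]² / ([H₂]·[I₂]) = (0.0660)² / ((0.0333)·(0.00210)) = 62.3
Q = 62.3 = Keq; the system is at equilibrium.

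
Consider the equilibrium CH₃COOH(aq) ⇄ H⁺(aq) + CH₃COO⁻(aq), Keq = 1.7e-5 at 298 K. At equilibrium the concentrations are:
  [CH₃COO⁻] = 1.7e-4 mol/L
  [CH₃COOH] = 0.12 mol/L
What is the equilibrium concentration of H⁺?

At equilibrium, Keq = [H⁺]·[CH₃COO⁻] / [CH₃COOH] = 1.7e-5.
([H⁺])·(1.7e-4) / (0.12) = 1.7e-5
[H⁺] = 0.0120 = 0.012 mol/L

[H⁺] = 0.012 mol/L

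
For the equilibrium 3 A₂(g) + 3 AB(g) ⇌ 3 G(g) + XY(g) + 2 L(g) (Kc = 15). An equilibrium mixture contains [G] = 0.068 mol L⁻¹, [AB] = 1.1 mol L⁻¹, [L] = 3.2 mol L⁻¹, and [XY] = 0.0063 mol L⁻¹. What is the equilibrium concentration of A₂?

[A₂] = 0.010 mol L⁻¹

At equilibrium, Kc = [G]³·[XY]·[L]² / ([A₂]³·[AB]³) = 15.
(0.068)³·(0.0063)·(3.2)² / (([A₂])³·(1.1)³) = 15
[A₂]³ = 1.02e-6 ⇒ [A₂] = 0.010 mol L⁻¹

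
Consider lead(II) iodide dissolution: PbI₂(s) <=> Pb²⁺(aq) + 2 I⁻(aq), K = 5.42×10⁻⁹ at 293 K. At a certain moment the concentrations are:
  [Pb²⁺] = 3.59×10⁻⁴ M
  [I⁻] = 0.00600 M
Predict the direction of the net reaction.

(PbI₂ is a pure solid — omitted from Q.)
Q = [Pb²⁺]·[I⁻]² = (3.59×10⁻⁴)·(0.00600)² = 1.29×10⁻⁸
Q = 1.29×10⁻⁸ > K = 5.42×10⁻⁹, so the reverse reaction proceeds.

reverse (toward reactants)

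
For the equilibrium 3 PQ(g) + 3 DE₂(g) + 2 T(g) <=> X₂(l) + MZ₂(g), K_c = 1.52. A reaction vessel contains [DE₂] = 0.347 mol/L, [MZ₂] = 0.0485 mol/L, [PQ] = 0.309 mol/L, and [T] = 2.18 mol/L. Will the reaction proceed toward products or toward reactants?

(X₂ is a pure liquid — omitted from Q_c.)
Q_c = [MZ₂] / ([PQ]³·[DE₂]³·[T]²) = (0.0485) / ((0.309)³·(0.347)³·(2.18)²) = 8.28
Q_c = 8.28 > K_c = 1.52, so the reverse reaction proceeds.

to the left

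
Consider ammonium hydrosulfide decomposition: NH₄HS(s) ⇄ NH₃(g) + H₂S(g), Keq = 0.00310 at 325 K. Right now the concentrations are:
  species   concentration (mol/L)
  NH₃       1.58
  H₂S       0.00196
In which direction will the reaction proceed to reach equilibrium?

neither direction; the system is at equilibrium

(NH₄HS is a pure solid — omitted from Q.)
Q = [NH₃]·[H₂S] = (1.58)·(0.00196) = 0.00310
Q = 0.00310 = Keq, so the system is already at equilibrium.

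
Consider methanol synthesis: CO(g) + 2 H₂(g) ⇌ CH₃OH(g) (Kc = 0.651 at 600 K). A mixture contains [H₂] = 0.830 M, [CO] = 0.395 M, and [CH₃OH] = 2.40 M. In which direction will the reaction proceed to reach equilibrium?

Qc = [CH₃OH] / ([CO]·[H₂]²) = (2.40) / ((0.395)·(0.830)²) = 8.82
Qc = 8.82 > Kc = 0.651, so the reverse reaction proceeds.

toward reactants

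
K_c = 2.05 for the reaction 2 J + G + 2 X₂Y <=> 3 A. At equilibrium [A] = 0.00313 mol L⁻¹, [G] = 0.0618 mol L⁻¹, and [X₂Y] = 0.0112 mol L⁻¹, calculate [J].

[J] = 0.0439 mol L⁻¹

At equilibrium, K_c = [A]³ / ([J]²·[G]·[X₂Y]²) = 2.05.
(0.00313)³ / (([J])²·(0.0618)·(0.0112)²) = 2.05
[J]² = 0.00193 ⇒ [J] = 0.0439 mol L⁻¹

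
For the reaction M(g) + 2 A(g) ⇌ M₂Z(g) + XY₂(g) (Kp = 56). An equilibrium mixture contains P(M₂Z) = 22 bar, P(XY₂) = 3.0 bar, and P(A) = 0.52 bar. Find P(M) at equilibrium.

P(M) = 4.4 bar

At equilibrium, Kp = P(M₂Z)·P(XY₂) / (P(M)·P(A)²) = 56.
(22)·(3.0) / ((P(M))·(0.52)²) = 56
P(M) = 4.36 = 4.4 bar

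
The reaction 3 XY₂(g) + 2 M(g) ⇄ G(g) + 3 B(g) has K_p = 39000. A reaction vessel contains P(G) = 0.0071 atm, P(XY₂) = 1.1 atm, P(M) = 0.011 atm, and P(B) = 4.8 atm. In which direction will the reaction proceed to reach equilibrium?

in the forward direction

Q_p = P(G)·P(B)³ / (P(XY₂)³·P(M)²) = (0.0071)·(4.8)³ / ((1.1)³·(0.011)²) = 4900
Q_p = 4900 < K_p = 39000, so the forward reaction proceeds.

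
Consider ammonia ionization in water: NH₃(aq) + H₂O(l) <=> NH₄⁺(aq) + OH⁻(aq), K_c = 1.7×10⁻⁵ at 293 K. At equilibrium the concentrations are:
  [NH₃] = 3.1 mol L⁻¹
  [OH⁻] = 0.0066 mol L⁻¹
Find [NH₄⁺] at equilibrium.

[NH₄⁺] = 0.0080 mol L⁻¹

(H₂O is a pure liquid — omitted from K_c.)
At equilibrium, K_c = [NH₄⁺]·[OH⁻] / [NH₃] = 1.7×10⁻⁵.
([NH₄⁺])·(0.0066) / (3.1) = 1.7×10⁻⁵
[NH₄⁺] = 0.00798 = 0.0080 mol L⁻¹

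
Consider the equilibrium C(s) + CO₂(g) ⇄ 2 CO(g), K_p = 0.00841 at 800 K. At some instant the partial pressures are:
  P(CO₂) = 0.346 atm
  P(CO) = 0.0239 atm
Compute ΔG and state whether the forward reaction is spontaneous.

(C is a pure solid — omitted from Q_p.)
Q_p = P(CO)² / P(CO₂) = (0.0239)² / (0.346) = 0.00165
ΔG = RT ln(Q_p/K_p) = (8.314 J mol⁻¹ K⁻¹)(800 K) × ln(0.00165/0.00841)
   = (6.651 kJ/mol)(-1.629) = -10.8 kJ/mol
ΔG < 0, so the forward reaction is spontaneous (proceeds forward).

ΔG = -10.8 kJ/mol; the forward reaction is spontaneous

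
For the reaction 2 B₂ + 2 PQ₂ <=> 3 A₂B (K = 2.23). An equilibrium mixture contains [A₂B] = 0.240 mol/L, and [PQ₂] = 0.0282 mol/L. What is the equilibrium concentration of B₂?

[B₂] = 2.79 mol/L

At equilibrium, K = [A₂B]³ / ([B₂]²·[PQ₂]²) = 2.23.
(0.240)³ / (([B₂])²·(0.0282)²) = 2.23
[B₂]² = 7.80 ⇒ [B₂] = 2.79 mol/L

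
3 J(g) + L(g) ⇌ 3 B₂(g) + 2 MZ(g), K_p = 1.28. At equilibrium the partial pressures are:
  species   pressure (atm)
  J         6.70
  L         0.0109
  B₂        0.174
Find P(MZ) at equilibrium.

P(MZ) = 28.2 atm

At equilibrium, K_p = P(B₂)³·P(MZ)² / (P(J)³·P(L)) = 1.28.
(0.174)³·(P(MZ))² / ((6.70)³·(0.0109)) = 1.28
P(MZ)² = 797 ⇒ P(MZ) = 28.2 atm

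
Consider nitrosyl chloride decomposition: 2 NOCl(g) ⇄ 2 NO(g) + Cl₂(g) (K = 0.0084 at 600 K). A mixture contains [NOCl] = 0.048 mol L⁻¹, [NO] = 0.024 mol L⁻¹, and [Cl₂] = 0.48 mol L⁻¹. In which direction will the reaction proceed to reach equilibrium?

toward reactants

Q = [NO]²·[Cl₂] / [NOCl]² = (0.024)²·(0.48) / (0.048)² = 0.12
Q = 0.12 > K = 0.0084, so the reverse reaction proceeds.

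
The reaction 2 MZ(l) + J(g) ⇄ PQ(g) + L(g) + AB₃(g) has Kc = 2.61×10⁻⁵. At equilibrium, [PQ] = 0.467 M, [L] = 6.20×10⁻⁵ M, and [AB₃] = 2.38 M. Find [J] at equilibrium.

(MZ is a pure liquid — omitted from Kc.)
At equilibrium, Kc = [PQ]·[L]·[AB₃] / [J] = 2.61×10⁻⁵.
(0.467)·(6.20×10⁻⁵)·(2.38) / ([J]) = 2.61×10⁻⁵
[J] = 2.64 M

[J] = 2.64 M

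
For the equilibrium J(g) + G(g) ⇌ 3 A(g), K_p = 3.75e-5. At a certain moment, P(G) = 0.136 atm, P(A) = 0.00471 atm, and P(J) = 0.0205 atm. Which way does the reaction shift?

Q_p = P(A)³ / (P(J)·P(G)) = (0.00471)³ / ((0.0205)·(0.136)) = 3.75e-5
Q_p = 3.75e-5 = K_p, so the system is already at equilibrium.

at equilibrium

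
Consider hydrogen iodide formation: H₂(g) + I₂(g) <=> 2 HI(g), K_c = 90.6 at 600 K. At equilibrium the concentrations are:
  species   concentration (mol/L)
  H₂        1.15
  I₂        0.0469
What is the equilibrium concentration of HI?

[HI] = 2.21 mol/L

At equilibrium, K_c = [HI]² / ([H₂]·[I₂]) = 90.6.
([HI])² / ((1.15)·(0.0469)) = 90.6
[HI]² = 4.89 ⇒ [HI] = 2.21 mol/L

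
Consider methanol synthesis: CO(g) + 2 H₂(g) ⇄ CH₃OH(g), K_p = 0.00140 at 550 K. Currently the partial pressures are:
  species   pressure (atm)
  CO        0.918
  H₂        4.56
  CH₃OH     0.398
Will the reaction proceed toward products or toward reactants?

in the reverse direction

Q_p = P(CH₃OH) / (P(CO)·P(H₂)²) = (0.398) / ((0.918)·(4.56)²) = 0.0209
Q_p = 0.0209 > K_p = 0.00140, so the reverse reaction proceeds.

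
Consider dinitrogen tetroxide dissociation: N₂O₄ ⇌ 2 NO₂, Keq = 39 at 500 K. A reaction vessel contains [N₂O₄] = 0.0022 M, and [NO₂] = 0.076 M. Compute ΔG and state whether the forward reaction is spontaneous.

Q = [NO₂]² / [N₂O₄] = (0.076)² / (0.0022) = 2.63
ΔG = RT ln(Q/Keq) = (8.314 J mol⁻¹ K⁻¹)(500 K) × ln(2.63/39)
   = (4.157 kJ/mol)(-2.697) = -11.2 kJ/mol
ΔG < 0, so the forward reaction is spontaneous (proceeds forward).

ΔG = -11.2 kJ/mol; the forward reaction is spontaneous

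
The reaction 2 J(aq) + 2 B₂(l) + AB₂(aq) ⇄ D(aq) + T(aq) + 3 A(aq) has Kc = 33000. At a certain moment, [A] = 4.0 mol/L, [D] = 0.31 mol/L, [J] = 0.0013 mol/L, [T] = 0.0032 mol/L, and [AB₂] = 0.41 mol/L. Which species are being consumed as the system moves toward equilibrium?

D, T, A (products)

(B₂ is a pure liquid — omitted from Qc.)
Qc = [D]·[T]·[A]³ / ([J]²·[AB₂]) = (0.31)·(0.0032)·(4.0)³ / ((0.0013)²·(0.41)) = 92000
Qc = 92000 > Kc = 33000: net reverse reaction.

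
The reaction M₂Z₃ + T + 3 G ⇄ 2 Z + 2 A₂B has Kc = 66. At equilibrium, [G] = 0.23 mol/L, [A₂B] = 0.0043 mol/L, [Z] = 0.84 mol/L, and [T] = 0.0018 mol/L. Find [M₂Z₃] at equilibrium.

At equilibrium, Kc = [Z]²·[A₂B]² / ([M₂Z₃]·[T]·[G]³) = 66.
(0.84)²·(0.0043)² / (([M₂Z₃])·(0.0018)·(0.23)³) = 66
[M₂Z₃] = 0.00903 = 0.0090 mol/L

[M₂Z₃] = 0.0090 mol/L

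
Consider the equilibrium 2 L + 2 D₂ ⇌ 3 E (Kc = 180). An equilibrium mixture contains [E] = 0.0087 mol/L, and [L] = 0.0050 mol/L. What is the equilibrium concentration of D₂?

At equilibrium, Kc = [E]³ / ([L]²·[D₂]²) = 180.
(0.0087)³ / ((0.0050)²·([D₂])²) = 180
[D₂]² = 1.46×10⁻⁴ ⇒ [D₂] = 0.012 mol/L

[D₂] = 0.012 mol/L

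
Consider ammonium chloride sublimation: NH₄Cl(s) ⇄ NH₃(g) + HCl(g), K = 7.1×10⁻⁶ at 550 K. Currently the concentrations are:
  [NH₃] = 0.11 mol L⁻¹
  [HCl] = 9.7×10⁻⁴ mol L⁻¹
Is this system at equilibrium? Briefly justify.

(NH₄Cl is a pure solid — omitted from Q.)
Q = [NH₃]·[HCl] = (0.11)·(9.7×10⁻⁴) = 1.1×10⁻⁴
Q = 1.1×10⁻⁴ > K = 7.1×10⁻⁶: net reverse reaction.

no; Q > K, reaction proceeds in reverse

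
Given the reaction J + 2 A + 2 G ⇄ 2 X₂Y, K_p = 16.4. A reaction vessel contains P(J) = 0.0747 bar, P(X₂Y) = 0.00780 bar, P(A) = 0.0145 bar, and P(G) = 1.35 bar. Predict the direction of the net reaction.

Q_p = P(X₂Y)² / (P(J)·P(A)²·P(G)²) = (0.00780)² / ((0.0747)·(0.0145)²·(1.35)²) = 2.13
Q_p = 2.13 < K_p = 16.4, so the forward reaction proceeds.

forward (toward products)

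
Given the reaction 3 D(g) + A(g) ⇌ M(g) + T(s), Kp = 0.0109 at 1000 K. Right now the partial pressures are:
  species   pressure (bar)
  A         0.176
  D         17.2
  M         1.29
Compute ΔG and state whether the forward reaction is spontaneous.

(T is a pure solid — omitted from Qp.)
Qp = P(M) / (P(D)³·P(A)) = (1.29) / ((17.2)³·(0.176)) = 0.00144
ΔG = RT ln(Qp/Kp) = (8.314 J mol⁻¹ K⁻¹)(1000 K) × ln(0.00144/0.0109)
   = (8.314 kJ/mol)(-2.024) = -16.8 kJ/mol
ΔG < 0, so the forward reaction is spontaneous (proceeds forward).

ΔG = -16.8 kJ/mol; the forward reaction is spontaneous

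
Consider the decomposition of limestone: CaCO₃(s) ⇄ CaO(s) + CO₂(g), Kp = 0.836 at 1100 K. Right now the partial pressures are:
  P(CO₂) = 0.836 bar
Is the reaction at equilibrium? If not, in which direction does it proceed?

(CaCO₃, CaO are pure solids — omitted from Qp.)
Qp = P(CO₂) = 0.836
Qp = 0.836 = Kp, so the system is already at equilibrium.

no net change (already at equilibrium)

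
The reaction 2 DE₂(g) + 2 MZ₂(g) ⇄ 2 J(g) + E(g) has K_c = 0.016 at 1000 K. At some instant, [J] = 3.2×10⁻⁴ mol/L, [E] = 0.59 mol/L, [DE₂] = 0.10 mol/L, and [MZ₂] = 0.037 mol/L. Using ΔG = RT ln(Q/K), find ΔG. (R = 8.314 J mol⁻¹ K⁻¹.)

ΔG = -10.7 kJ/mol

Q_c = [J]²·[E] / ([DE₂]²·[MZ₂]²) = (3.2×10⁻⁴)²·(0.59) / ((0.10)²·(0.037)²) = 0.00441
ΔG = RT ln(Q_c/K_c) = (8.314 J mol⁻¹ K⁻¹)(1000 K) × ln(0.00441/0.016)
   = (8.314 kJ/mol)(-1.289) = -10.7 kJ/mol
ΔG < 0, so the forward reaction is spontaneous (proceeds forward).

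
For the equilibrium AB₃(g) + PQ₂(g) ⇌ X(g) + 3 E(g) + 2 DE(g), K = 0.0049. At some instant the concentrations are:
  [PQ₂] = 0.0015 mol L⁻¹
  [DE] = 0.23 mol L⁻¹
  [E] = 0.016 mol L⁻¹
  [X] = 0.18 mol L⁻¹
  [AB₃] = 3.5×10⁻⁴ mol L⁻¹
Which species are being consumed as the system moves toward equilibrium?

X, E, DE (products)

Q = [X]·[E]³·[DE]² / ([AB₃]·[PQ₂]) = (0.18)·(0.016)³·(0.23)² / ((3.5×10⁻⁴)·(0.0015)) = 0.074
Q = 0.074 > K = 0.0049: net reverse reaction.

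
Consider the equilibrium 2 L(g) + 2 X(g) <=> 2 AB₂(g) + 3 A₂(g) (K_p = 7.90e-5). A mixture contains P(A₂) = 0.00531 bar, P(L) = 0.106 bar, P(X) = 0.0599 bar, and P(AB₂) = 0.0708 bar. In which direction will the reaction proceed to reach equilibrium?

in the forward direction

Q_p = P(AB₂)²·P(A₂)³ / (P(L)²·P(X)²) = (0.0708)²·(0.00531)³ / ((0.106)²·(0.0599)²) = 1.86e-5
Q_p = 1.86e-5 < K_p = 7.90e-5, so the forward reaction proceeds.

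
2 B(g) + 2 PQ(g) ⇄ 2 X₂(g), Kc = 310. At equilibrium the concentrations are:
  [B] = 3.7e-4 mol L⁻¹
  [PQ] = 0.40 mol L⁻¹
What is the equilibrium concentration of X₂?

[X₂] = 0.0026 mol L⁻¹

At equilibrium, Kc = [X₂]² / ([B]²·[PQ]²) = 310.
([X₂])² / ((3.7e-4)²·(0.40)²) = 310
[X₂]² = 6.79e-6 ⇒ [X₂] = 0.0026 mol L⁻¹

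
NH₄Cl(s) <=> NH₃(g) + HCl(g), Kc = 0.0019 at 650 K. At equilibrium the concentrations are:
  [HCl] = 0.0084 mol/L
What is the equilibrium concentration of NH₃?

(NH₄Cl is a pure solid — omitted from Kc.)
At equilibrium, Kc = [NH₃]·[HCl] = 0.0019.
([NH₃])·(0.0084) = 0.0019
[NH₃] = 0.226 = 0.23 mol/L

[NH₃] = 0.23 mol/L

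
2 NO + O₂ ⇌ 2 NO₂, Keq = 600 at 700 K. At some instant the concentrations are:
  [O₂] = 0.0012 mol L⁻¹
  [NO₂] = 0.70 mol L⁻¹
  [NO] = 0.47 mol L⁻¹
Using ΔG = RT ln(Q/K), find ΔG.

ΔG = 6.55 kJ/mol

Q = [NO₂]² / ([NO]²·[O₂]) = (0.70)² / ((0.47)²·(0.0012)) = 1850
ΔG = RT ln(Q/Keq) = (8.314 J mol⁻¹ K⁻¹)(700 K) × ln(1850/600)
   = (5.820 kJ/mol)(1.126) = 6.55 kJ/mol
ΔG > 0, so the forward reaction is non-spontaneous (proceeds in reverse).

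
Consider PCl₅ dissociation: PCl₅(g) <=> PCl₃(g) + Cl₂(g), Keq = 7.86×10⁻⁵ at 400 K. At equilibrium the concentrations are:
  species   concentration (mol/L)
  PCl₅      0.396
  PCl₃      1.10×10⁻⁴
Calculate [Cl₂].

[Cl₂] = 0.283 mol/L

At equilibrium, Keq = [PCl₃]·[Cl₂] / [PCl₅] = 7.86×10⁻⁵.
(1.10×10⁻⁴)·([Cl₂]) / (0.396) = 7.86×10⁻⁵
[Cl₂] = 0.283 mol/L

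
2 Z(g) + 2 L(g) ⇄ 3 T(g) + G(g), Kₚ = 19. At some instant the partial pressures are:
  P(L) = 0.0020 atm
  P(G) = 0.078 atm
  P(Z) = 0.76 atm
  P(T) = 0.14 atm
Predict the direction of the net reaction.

Qₚ = P(T)³·P(G) / (P(Z)²·P(L)²) = (0.14)³·(0.078) / ((0.76)²·(0.0020)²) = 93
Qₚ = 93 > Kₚ = 19, so the reverse reaction proceeds.

to the left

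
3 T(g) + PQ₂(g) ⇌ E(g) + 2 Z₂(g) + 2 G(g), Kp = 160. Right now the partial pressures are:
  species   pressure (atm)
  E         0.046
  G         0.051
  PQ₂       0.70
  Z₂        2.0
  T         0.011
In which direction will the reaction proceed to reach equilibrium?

Qp = P(E)·P(Z₂)²·P(G)² / (P(T)³·P(PQ₂)) = (0.046)·(2.0)²·(0.051)² / ((0.011)³·(0.70)) = 510
Qp = 510 > Kp = 160, so the reverse reaction proceeds.

to the left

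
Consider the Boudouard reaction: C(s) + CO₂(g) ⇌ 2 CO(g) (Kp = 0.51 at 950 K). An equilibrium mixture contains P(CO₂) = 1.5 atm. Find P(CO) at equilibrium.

P(CO) = 0.87 atm

(C is a pure solid — omitted from Kp.)
At equilibrium, Kp = P(CO)² / P(CO₂) = 0.51.
(P(CO))² / (1.5) = 0.51
P(CO)² = 0.765 ⇒ P(CO) = 0.87 atm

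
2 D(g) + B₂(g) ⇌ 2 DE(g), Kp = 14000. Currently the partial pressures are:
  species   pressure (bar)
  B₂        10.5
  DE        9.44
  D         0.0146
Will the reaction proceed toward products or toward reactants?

to the left

Qp = P(DE)² / (P(D)²·P(B₂)) = (9.44)² / ((0.0146)²·(10.5)) = 39800
Qp = 39800 > Kp = 14000, so the reverse reaction proceeds.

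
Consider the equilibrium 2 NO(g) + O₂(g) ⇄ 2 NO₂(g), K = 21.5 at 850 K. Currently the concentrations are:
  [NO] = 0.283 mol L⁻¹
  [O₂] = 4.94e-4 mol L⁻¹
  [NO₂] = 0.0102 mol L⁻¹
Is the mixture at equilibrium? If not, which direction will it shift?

Q = [NO₂]² / ([NO]²·[O₂]) = (0.0102)² / ((0.283)²·(4.94e-4)) = 2.63
Q = 2.63 < K = 21.5: net forward reaction.

no; Q < K, reaction proceeds forward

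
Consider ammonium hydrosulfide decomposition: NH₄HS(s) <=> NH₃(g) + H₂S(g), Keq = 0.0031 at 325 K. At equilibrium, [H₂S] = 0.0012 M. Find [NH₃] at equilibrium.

(NH₄HS is a pure solid — omitted from Keq.)
At equilibrium, Keq = [NH₃]·[H₂S] = 0.0031.
([NH₃])·(0.0012) = 0.0031
[NH₃] = 2.58 = 2.6 M

[NH₃] = 2.6 M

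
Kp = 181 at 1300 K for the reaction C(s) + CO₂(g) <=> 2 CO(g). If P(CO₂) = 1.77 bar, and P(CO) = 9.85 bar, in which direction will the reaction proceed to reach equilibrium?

(C is a pure solid — omitted from Qp.)
Qp = P(CO)² / P(CO₂) = (9.85)² / (1.77) = 54.8
Qp = 54.8 < Kp = 181, so the forward reaction proceeds.

forward (toward products)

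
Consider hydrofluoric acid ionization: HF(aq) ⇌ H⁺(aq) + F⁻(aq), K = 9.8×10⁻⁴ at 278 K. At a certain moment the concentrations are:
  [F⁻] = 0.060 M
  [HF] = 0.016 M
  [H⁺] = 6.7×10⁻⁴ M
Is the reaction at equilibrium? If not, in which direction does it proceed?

toward reactants

Q = [H⁺]·[F⁻] / [HF] = (6.7×10⁻⁴)·(0.060) / (0.016) = 0.0025
Q = 0.0025 > K = 9.8×10⁻⁴, so the reverse reaction proceeds.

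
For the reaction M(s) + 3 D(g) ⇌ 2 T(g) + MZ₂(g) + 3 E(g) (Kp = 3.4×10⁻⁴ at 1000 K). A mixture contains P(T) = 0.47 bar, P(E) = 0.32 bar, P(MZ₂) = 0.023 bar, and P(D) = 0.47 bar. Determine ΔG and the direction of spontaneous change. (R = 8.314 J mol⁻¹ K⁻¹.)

(M is a pure solid — omitted from Qp.)
Qp = P(T)²·P(MZ₂)·P(E)³ / P(D)³ = (0.47)²·(0.023)·(0.32)³ / (0.47)³ = 0.00160
ΔG = RT ln(Qp/Kp) = (8.314 J mol⁻¹ K⁻¹)(1000 K) × ln(0.00160/3.4×10⁻⁴)
   = (8.314 kJ/mol)(1.549) = 12.9 kJ/mol
ΔG > 0, so the forward reaction is non-spontaneous (proceeds in reverse).

ΔG = 12.9 kJ/mol; the forward reaction is non-spontaneous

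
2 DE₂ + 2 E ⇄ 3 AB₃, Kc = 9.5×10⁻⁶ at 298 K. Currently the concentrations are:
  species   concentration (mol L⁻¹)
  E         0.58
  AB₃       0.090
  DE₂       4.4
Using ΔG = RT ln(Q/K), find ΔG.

Qc = [AB₃]³ / ([DE₂]²·[E]²) = (0.090)³ / ((4.4)²·(0.58)²) = 1.12×10⁻⁴
ΔG = RT ln(Qc/Kc) = (8.314 J mol⁻¹ K⁻¹)(298 K) × ln(1.12×10⁻⁴/9.5×10⁻⁶)
   = (2.478 kJ/mol)(2.467) = 6.11 kJ/mol
ΔG > 0, so the forward reaction is non-spontaneous (proceeds in reverse).

ΔG = 6.11 kJ/mol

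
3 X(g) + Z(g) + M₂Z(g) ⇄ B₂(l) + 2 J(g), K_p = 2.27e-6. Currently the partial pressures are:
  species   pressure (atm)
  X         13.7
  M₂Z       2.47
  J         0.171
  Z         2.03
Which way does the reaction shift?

(B₂ is a pure liquid — omitted from Q_p.)
Q_p = P(J)² / (P(X)³·P(Z)·P(M₂Z)) = (0.171)² / ((13.7)³·(2.03)·(2.47)) = 2.27e-6
Q_p = 2.27e-6 = K_p, so the system is already at equilibrium.

at equilibrium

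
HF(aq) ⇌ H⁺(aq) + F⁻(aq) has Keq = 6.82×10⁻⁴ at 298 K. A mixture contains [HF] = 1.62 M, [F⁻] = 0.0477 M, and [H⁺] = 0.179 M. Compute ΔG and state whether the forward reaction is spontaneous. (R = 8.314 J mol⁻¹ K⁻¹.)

Q = [H⁺]·[F⁻] / [HF] = (0.179)·(0.0477) / (1.62) = 0.00527
ΔG = RT ln(Q/Keq) = (8.314 J mol⁻¹ K⁻¹)(298 K) × ln(0.00527/6.82×10⁻⁴)
   = (2.478 kJ/mol)(2.045) = 5.07 kJ/mol
ΔG > 0, so the forward reaction is non-spontaneous (proceeds in reverse).

ΔG = 5.07 kJ/mol; the forward reaction is non-spontaneous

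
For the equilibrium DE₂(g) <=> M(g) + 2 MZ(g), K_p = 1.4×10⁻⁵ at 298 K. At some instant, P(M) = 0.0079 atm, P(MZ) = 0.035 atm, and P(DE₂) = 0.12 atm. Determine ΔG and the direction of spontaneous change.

ΔG = 4.34 kJ/mol; the forward reaction is non-spontaneous

Q_p = P(M)·P(MZ)² / P(DE₂) = (0.0079)·(0.035)² / (0.12) = 8.06×10⁻⁵
ΔG = RT ln(Q_p/K_p) = (8.314 J mol⁻¹ K⁻¹)(298 K) × ln(8.06×10⁻⁵/1.4×10⁻⁵)
   = (2.478 kJ/mol)(1.750) = 4.34 kJ/mol
ΔG > 0, so the forward reaction is non-spontaneous (proceeds in reverse).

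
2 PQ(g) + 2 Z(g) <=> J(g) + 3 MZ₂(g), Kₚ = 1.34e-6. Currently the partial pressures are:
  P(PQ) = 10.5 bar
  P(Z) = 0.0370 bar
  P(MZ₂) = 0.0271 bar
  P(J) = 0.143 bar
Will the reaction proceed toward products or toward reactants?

toward reactants

Qₚ = P(J)·P(MZ₂)³ / (P(PQ)²·P(Z)²) = (0.143)·(0.0271)³ / ((10.5)²·(0.0370)²) = 1.89e-5
Qₚ = 1.89e-5 > Kₚ = 1.34e-6, so the reverse reaction proceeds.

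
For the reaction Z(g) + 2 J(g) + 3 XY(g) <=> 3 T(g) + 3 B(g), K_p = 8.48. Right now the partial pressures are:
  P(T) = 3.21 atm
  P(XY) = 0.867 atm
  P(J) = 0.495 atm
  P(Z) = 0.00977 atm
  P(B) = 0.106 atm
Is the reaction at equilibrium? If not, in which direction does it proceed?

in the reverse direction

Q_p = P(T)³·P(B)³ / (P(Z)·P(J)²·P(XY)³) = (3.21)³·(0.106)³ / ((0.00977)·(0.495)²·(0.867)³) = 25.3
Q_p = 25.3 > K_p = 8.48, so the reverse reaction proceeds.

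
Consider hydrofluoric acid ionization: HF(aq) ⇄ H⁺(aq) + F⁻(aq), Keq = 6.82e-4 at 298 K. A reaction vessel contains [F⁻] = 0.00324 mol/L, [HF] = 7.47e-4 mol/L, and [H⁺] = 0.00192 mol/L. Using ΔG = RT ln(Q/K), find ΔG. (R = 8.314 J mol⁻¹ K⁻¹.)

ΔG = 6.20 kJ/mol

Q = [H⁺]·[F⁻] / [HF] = (0.00192)·(0.00324) / (7.47e-4) = 0.00833
ΔG = RT ln(Q/Keq) = (8.314 J mol⁻¹ K⁻¹)(298 K) × ln(0.00833/6.82e-4)
   = (2.478 kJ/mol)(2.503) = 6.20 kJ/mol
ΔG > 0, so the forward reaction is non-spontaneous (proceeds in reverse).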